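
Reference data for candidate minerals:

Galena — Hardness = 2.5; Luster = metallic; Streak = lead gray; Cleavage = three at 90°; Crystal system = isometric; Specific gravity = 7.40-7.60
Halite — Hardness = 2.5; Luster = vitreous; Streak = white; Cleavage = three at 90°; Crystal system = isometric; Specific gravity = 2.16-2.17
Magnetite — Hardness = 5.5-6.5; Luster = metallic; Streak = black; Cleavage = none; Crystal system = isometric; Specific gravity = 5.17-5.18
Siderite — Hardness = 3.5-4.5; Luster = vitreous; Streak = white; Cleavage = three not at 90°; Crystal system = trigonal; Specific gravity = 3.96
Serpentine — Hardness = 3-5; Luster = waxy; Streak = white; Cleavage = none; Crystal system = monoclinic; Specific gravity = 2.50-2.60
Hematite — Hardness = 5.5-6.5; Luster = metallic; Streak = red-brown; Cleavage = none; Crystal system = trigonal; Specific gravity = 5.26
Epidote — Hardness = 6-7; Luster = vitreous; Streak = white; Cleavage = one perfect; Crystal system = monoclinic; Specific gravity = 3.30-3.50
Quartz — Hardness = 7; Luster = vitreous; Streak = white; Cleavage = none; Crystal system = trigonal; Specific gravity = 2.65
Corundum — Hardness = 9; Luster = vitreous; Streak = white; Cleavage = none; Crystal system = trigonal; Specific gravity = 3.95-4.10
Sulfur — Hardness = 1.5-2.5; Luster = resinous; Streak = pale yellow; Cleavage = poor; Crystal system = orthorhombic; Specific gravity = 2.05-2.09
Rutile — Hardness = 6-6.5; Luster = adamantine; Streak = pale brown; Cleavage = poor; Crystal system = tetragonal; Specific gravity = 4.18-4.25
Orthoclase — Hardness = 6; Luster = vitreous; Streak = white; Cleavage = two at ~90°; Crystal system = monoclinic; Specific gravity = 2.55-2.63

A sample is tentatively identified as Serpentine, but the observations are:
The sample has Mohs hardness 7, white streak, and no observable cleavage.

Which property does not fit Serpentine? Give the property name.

hardness

Mohs hardness 7: Serpentine has hardness 3-5 — outside the reference range.
White streak: Serpentine has white streak — consistent.
No observable cleavage: Serpentine has cleavage none — consistent.
Only the hardness is inconsistent.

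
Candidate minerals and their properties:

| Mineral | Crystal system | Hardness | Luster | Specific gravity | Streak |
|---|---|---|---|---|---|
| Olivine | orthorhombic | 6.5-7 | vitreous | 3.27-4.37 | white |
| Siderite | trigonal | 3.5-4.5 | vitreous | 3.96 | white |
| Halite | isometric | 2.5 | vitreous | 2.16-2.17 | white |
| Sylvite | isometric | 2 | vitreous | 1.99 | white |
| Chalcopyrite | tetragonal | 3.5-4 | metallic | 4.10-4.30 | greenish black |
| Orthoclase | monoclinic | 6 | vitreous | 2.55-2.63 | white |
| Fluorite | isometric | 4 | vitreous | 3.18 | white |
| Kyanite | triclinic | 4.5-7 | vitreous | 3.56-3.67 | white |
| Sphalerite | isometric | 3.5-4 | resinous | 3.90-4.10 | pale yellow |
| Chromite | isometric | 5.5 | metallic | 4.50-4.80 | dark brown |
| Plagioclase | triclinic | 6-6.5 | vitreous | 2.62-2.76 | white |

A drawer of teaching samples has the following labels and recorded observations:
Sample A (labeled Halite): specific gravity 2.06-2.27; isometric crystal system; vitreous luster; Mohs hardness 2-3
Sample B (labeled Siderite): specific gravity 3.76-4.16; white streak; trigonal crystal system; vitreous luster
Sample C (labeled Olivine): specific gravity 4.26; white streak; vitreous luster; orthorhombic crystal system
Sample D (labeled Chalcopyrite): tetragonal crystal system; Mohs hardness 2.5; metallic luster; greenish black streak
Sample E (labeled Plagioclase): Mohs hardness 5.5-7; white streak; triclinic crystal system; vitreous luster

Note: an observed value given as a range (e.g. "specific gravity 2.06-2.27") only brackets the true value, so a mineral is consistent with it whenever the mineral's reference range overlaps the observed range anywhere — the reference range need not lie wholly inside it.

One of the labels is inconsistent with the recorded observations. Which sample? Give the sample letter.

Sample A: nothing contradicts Halite.
Sample B: nothing contradicts Siderite.
Sample C: nothing contradicts Olivine.
Sample D: Chalcopyrite has hardness 3.5-4, but the record shows Mohs hardness 2.5 — this label is wrong.
Sample E: nothing contradicts Plagioclase.
Sample D is the mislabeled one.

D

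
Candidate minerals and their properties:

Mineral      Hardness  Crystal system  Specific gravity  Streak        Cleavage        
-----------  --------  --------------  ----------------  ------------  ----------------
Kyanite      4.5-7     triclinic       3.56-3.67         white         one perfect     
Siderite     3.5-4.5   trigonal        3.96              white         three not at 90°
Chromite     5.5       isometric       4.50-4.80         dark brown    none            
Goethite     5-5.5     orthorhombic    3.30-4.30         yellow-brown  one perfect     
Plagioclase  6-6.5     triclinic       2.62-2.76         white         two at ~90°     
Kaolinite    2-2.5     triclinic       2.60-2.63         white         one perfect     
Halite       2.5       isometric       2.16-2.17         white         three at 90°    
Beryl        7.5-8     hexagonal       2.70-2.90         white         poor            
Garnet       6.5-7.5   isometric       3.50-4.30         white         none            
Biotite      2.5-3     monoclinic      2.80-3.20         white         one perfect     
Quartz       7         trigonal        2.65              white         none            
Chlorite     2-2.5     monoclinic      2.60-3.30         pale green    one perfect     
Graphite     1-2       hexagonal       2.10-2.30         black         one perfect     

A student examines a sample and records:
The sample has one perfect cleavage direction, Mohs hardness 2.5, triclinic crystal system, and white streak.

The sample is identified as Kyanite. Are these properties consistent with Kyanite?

Inconsistent

One perfect cleavage direction — fits Kyanite (cleavage one perfect).
Mohs hardness 2.5 — Kyanite has hardness 4.5-7; which does not match.
Triclinic crystal system — fits Kyanite (triclinic system).
White streak — fits Kyanite (white streak).
Kyanite is excluded by the hardness.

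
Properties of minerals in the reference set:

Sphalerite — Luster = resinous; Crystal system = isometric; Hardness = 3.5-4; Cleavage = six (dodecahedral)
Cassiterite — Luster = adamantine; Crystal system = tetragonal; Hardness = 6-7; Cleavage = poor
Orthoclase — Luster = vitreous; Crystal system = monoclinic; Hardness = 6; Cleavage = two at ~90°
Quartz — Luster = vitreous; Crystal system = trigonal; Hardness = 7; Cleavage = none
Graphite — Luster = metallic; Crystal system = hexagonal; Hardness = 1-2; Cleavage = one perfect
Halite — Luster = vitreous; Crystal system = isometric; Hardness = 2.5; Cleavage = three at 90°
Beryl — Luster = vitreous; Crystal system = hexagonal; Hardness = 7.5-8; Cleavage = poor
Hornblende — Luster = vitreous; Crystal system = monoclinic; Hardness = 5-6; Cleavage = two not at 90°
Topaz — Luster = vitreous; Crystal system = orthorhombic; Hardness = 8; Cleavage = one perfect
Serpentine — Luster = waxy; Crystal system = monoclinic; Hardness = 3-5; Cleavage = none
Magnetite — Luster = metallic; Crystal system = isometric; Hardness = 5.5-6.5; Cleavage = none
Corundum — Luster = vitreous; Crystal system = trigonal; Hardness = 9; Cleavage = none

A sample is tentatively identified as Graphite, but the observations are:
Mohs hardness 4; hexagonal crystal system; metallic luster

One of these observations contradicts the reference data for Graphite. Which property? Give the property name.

hardness

Mohs hardness 4: Graphite has hardness 1-2 — outside the reference range.
Hexagonal crystal system: Graphite has hexagonal system — within range.
Metallic luster: Graphite has metallic luster — within range.
The hardness is the one property that does not fit.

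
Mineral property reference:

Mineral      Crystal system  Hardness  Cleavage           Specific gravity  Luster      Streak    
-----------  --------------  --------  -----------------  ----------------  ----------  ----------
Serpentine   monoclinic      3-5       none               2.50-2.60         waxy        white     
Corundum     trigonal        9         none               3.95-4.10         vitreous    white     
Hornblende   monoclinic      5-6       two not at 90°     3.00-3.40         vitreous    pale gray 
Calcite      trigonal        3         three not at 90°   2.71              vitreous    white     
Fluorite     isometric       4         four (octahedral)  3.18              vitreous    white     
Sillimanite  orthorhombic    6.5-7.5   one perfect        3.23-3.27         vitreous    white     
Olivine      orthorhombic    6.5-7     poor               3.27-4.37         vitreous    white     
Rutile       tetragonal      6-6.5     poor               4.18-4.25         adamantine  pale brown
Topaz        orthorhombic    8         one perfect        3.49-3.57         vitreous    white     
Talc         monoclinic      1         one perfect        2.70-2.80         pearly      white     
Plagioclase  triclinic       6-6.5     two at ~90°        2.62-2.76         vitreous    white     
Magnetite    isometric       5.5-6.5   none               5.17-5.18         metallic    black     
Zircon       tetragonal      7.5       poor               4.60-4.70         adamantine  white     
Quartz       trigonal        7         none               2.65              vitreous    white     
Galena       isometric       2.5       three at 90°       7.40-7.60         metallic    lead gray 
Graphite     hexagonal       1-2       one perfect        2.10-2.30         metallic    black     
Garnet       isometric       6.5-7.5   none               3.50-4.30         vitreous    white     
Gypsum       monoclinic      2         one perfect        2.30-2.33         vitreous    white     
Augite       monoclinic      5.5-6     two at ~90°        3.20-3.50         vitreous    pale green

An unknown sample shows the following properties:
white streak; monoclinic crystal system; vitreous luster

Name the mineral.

Gypsum

White streak rules out Hornblende, Rutile, Magnetite, Galena, Graphite, Augite.
Monoclinic crystal system: leaves Serpentine, Talc, Gypsum.
Vitreous luster: Gypsum remains.
The only mineral consistent with every observation is Gypsum.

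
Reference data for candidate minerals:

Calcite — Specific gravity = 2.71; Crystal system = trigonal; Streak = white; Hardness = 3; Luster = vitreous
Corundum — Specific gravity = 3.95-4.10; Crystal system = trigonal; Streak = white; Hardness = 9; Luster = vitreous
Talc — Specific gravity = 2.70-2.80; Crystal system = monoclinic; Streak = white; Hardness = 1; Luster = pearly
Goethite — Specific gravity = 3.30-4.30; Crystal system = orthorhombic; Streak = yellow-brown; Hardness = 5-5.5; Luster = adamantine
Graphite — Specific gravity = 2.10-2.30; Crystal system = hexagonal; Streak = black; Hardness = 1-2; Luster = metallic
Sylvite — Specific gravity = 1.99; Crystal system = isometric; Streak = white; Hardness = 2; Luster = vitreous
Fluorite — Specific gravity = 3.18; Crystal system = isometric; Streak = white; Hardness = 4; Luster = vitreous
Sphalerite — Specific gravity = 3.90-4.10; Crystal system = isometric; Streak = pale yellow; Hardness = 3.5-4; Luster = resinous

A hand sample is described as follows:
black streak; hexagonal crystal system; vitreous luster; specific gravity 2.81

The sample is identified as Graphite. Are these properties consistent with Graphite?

No

Black streak — matches Graphite (black streak).
Hexagonal crystal system — matches Graphite (hexagonal system).
Vitreous luster — Graphite has metallic luster; inconsistent.
Specific gravity 2.81 — Graphite has SG 2.10-2.30; inconsistent.
2 of the observed properties are inconsistent with Graphite.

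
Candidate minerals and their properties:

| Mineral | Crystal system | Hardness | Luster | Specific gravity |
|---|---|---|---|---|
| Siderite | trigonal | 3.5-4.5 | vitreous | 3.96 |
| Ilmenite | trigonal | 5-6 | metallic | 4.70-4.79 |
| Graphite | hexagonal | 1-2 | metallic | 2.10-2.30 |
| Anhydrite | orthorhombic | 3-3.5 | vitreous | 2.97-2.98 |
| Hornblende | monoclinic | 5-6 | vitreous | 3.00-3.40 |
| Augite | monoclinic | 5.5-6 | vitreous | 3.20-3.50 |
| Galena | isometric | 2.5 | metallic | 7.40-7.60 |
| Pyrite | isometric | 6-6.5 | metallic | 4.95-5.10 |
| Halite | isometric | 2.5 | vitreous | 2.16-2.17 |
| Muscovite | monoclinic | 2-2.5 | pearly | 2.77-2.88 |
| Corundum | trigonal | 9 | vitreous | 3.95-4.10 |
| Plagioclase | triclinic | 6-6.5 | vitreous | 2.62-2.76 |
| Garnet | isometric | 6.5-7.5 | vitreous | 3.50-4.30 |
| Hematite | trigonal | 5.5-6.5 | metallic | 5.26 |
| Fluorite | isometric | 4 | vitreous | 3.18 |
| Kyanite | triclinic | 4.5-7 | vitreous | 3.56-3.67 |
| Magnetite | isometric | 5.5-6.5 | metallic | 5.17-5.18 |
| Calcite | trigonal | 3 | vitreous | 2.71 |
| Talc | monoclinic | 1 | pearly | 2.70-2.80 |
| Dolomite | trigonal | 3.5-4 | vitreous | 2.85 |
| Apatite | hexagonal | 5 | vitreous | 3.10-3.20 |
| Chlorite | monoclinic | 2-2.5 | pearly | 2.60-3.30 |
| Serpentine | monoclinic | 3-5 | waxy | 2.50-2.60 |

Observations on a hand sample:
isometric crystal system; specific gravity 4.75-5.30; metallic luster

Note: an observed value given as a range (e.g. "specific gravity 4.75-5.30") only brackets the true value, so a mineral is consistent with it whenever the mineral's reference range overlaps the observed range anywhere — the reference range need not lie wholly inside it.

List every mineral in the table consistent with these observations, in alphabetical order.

Magnetite, Pyrite

Isometric crystal system: Galena, Pyrite, Halite, Garnet, Fluorite, Magnetite remain.
Specific gravity 4.75-5.30: leaves Pyrite, Magnetite.
Metallic luster: every remaining candidate is consistent.
Consistent with every observation: Magnetite, Pyrite.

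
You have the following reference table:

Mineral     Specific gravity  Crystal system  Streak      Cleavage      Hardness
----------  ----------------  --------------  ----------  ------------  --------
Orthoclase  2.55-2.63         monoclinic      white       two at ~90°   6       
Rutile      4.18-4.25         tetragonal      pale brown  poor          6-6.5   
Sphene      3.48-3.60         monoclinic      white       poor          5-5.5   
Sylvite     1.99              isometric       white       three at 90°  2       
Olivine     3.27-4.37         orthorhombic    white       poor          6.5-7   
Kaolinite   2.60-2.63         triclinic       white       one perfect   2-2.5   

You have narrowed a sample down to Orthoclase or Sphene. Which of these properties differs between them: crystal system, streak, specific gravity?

specific gravity

Crystal system: both monoclinic — identical.
Streak: both white — identical.
Specific gravity: Orthoclase 2.55-2.63, Sphene 3.48-3.60 — these differ.
Only specific gravity differs between Orthoclase and Sphene among the listed tests.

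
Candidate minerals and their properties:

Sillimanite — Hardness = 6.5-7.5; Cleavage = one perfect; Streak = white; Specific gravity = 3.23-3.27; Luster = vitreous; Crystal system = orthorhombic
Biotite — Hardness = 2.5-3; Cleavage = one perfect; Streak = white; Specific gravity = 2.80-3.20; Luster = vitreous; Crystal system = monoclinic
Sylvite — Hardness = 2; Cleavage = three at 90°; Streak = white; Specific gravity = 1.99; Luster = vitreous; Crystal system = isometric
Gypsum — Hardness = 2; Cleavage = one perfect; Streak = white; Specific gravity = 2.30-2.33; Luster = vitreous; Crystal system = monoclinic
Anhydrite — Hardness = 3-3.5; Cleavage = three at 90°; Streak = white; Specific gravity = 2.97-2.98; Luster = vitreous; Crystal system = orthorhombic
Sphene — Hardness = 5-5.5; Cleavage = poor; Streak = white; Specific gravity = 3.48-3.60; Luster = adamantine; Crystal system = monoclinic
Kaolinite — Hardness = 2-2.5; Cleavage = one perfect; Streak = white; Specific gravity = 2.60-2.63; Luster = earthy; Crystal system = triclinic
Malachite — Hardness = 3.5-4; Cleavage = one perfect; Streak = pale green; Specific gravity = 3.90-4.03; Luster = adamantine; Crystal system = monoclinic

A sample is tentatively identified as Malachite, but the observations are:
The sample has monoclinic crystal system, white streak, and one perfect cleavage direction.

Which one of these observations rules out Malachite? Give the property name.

Monoclinic crystal system: Malachite has monoclinic system — matches.
White streak: Malachite has pale green streak — does not match.
One perfect cleavage direction: Malachite has cleavage one perfect — matches.
The streak is the one property that does not fit.

streak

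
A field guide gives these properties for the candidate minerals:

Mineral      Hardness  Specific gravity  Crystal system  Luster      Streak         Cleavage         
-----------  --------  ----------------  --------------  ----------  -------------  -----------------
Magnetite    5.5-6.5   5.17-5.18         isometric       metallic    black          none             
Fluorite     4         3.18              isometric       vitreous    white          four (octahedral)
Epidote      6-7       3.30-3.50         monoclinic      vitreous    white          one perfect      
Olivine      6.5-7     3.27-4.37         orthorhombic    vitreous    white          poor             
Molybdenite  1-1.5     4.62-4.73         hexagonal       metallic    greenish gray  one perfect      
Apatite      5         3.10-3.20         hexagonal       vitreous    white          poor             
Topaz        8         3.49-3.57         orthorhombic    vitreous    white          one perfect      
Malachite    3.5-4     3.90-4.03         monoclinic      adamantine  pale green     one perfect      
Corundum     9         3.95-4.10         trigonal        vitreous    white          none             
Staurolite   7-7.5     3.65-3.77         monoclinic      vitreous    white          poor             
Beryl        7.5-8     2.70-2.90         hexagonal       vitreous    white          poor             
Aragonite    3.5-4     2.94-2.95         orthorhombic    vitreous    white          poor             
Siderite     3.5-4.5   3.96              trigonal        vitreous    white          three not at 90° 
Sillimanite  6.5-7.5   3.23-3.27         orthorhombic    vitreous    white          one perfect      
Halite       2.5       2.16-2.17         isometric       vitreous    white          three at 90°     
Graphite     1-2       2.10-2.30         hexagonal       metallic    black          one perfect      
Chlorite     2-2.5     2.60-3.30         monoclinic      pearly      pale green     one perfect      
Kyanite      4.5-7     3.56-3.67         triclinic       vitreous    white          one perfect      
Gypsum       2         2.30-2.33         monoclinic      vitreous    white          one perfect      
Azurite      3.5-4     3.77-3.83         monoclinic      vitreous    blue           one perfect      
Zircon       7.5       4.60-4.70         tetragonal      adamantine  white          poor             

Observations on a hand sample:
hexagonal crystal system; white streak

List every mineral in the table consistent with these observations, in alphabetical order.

Hexagonal crystal system — only Molybdenite, Apatite, Beryl, Graphite remain.
White streak rules out Molybdenite, Graphite.
Remaining candidates: Apatite, Beryl.

Apatite, Beryl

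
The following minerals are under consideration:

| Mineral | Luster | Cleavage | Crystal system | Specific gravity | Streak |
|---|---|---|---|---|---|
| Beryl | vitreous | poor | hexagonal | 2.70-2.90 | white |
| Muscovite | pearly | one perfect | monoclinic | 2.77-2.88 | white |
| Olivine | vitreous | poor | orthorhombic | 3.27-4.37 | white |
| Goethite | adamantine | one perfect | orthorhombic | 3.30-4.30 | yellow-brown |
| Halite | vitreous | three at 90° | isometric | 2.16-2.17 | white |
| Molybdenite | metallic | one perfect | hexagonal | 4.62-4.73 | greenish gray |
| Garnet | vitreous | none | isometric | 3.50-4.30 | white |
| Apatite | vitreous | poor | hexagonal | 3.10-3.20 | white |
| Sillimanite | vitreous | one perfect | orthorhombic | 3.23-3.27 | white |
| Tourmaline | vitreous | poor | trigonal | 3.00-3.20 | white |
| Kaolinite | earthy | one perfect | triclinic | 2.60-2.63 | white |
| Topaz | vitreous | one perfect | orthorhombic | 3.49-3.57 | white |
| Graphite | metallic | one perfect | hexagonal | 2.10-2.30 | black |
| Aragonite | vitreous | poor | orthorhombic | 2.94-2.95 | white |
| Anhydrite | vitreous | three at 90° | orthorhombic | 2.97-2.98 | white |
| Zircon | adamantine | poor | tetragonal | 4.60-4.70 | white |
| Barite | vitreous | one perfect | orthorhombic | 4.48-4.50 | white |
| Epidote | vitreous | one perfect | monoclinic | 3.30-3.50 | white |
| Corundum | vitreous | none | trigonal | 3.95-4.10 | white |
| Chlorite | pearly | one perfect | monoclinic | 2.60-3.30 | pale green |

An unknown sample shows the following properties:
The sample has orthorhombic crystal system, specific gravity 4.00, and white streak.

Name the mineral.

Olivine

Orthorhombic crystal system — only Olivine, Goethite, Sillimanite, Topaz, Aragonite, Anhydrite, Barite remain.
Specific gravity 4.00 — Olivine, Goethite remain.
White streak excludes Goethite.
The only mineral consistent with every observation is Olivine.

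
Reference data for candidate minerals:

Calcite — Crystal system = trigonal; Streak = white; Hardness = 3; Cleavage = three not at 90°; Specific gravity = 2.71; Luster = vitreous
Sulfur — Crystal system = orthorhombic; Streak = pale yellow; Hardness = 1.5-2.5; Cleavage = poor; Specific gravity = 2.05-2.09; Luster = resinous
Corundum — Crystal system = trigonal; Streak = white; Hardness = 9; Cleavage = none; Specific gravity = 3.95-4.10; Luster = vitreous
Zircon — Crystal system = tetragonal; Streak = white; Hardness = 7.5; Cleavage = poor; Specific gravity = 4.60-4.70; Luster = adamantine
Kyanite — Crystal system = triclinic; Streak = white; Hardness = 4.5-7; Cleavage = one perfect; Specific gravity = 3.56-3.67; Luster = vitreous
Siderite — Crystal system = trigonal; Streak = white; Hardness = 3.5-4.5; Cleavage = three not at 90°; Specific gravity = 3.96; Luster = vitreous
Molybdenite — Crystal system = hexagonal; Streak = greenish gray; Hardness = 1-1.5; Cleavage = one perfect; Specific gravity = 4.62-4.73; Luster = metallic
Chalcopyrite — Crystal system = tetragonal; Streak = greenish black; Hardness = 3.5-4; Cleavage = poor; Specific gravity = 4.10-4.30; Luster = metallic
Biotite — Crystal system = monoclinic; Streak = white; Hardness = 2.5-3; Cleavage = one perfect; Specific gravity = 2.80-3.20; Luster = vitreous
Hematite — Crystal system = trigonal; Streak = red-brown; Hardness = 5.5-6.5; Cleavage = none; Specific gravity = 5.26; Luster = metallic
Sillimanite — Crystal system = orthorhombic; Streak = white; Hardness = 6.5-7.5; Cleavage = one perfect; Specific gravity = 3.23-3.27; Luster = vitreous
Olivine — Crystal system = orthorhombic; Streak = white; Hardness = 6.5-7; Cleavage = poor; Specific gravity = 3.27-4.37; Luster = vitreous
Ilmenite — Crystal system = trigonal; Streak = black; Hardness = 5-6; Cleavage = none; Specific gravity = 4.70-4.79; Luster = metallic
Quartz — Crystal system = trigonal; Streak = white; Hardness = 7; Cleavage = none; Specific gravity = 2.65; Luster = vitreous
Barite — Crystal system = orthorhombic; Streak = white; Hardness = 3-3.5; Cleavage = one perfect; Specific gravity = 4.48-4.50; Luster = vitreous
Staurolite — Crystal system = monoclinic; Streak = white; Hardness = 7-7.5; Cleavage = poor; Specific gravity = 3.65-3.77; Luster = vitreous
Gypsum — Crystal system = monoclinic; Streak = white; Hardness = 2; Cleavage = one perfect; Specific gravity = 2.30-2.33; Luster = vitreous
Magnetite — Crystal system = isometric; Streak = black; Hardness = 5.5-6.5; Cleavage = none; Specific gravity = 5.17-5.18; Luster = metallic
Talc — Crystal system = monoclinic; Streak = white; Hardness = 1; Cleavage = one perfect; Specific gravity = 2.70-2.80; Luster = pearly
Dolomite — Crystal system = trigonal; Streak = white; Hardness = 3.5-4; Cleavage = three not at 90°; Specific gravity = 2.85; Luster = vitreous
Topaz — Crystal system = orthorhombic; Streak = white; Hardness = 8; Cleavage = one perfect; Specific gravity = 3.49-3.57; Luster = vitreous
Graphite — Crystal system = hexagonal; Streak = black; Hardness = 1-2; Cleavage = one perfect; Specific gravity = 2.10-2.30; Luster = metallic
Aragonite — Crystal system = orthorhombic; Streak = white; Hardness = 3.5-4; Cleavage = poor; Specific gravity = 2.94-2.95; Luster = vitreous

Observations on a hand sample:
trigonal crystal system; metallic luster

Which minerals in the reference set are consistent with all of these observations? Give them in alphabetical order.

Hematite, Ilmenite

Trigonal crystal system — leaves Calcite, Corundum, Siderite, Hematite, Ilmenite, Quartz, Dolomite.
Metallic luster — narrows the field to Hematite, Ilmenite.
The minerals that satisfy all observations are Hematite, Ilmenite.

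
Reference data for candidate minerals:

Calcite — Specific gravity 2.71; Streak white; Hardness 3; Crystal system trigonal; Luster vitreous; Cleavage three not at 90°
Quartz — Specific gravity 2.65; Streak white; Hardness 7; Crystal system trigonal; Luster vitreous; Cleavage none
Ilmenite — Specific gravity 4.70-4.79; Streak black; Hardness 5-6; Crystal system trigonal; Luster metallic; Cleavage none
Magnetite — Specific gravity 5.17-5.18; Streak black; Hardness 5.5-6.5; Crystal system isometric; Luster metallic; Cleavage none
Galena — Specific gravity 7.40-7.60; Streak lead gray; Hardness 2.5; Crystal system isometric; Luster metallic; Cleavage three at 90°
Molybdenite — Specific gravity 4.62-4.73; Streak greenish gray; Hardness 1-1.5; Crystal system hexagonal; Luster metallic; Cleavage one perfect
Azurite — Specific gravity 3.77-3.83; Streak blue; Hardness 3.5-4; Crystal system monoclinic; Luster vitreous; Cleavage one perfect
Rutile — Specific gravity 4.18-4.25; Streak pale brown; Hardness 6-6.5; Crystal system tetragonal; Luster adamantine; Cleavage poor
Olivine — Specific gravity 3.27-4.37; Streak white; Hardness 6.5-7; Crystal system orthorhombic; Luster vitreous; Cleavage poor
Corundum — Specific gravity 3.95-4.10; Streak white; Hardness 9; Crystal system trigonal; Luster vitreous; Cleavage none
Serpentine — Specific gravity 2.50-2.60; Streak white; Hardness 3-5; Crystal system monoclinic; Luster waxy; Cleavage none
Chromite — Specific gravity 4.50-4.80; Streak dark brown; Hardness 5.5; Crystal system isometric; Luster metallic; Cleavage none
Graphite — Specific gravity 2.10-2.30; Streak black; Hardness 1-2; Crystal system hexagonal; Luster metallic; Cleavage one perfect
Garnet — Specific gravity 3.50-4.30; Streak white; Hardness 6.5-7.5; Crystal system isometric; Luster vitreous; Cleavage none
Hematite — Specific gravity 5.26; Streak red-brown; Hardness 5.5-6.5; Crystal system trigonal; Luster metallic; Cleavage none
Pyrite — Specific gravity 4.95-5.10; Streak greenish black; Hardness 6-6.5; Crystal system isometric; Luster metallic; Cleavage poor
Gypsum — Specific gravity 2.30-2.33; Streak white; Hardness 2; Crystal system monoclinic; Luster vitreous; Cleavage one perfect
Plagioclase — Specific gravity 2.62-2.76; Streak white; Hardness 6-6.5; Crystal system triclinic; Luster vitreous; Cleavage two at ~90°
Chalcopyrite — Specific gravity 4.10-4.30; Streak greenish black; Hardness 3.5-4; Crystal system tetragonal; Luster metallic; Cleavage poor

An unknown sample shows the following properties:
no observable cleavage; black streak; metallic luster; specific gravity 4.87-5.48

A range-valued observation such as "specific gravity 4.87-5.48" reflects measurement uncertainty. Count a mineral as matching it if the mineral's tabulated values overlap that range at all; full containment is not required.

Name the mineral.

No observable cleavage — leaves Quartz, Ilmenite, Magnetite, Corundum, Serpentine, Chromite, Garnet, Hematite.
Black streak — leaves Ilmenite, Magnetite.
Metallic luster — all remaining candidates fit.
Specific gravity 4.87-5.48 eliminates Ilmenite.
The only mineral consistent with every observation is Magnetite.

Magnetite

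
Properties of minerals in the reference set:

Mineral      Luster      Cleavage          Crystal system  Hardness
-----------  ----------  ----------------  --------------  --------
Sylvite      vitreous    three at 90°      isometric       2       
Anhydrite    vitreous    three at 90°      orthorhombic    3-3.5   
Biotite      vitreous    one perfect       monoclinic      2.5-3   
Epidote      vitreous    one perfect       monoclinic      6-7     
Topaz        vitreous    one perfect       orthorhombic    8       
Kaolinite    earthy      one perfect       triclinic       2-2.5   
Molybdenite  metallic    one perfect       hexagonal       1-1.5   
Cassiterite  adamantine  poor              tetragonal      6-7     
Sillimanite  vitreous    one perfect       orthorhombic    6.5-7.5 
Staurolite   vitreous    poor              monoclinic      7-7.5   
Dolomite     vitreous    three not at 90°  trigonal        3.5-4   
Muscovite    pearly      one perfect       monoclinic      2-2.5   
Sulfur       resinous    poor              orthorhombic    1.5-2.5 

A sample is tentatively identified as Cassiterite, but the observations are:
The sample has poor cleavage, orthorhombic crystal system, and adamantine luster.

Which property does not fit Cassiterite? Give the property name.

crystal system

Poor cleavage: Cassiterite has cleavage poor — within range.
Orthorhombic crystal system: Cassiterite has tetragonal system — does not match.
Adamantine luster: Cassiterite has adamantine luster — within range.
Only the crystal system is inconsistent.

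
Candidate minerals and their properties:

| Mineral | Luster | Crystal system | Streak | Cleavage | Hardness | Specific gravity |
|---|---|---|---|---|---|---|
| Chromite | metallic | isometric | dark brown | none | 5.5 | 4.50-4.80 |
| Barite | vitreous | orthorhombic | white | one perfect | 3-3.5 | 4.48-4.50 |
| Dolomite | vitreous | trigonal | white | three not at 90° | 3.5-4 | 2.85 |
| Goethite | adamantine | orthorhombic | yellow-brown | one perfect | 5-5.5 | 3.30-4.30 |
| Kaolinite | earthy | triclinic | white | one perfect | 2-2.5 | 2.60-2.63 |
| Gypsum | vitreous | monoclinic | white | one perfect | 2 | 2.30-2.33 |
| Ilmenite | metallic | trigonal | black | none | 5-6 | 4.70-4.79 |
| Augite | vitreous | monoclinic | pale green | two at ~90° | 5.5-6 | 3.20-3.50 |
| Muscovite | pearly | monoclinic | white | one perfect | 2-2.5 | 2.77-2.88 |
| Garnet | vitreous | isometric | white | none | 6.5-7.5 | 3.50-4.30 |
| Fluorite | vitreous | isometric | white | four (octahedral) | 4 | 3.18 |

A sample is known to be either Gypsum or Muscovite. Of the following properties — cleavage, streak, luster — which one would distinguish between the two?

luster

Cleavage: both one perfect — identical.
Streak: both white — identical.
Luster: Gypsum vitreous, Muscovite pearly — distinct.
Only luster differs between Gypsum and Muscovite among the listed tests.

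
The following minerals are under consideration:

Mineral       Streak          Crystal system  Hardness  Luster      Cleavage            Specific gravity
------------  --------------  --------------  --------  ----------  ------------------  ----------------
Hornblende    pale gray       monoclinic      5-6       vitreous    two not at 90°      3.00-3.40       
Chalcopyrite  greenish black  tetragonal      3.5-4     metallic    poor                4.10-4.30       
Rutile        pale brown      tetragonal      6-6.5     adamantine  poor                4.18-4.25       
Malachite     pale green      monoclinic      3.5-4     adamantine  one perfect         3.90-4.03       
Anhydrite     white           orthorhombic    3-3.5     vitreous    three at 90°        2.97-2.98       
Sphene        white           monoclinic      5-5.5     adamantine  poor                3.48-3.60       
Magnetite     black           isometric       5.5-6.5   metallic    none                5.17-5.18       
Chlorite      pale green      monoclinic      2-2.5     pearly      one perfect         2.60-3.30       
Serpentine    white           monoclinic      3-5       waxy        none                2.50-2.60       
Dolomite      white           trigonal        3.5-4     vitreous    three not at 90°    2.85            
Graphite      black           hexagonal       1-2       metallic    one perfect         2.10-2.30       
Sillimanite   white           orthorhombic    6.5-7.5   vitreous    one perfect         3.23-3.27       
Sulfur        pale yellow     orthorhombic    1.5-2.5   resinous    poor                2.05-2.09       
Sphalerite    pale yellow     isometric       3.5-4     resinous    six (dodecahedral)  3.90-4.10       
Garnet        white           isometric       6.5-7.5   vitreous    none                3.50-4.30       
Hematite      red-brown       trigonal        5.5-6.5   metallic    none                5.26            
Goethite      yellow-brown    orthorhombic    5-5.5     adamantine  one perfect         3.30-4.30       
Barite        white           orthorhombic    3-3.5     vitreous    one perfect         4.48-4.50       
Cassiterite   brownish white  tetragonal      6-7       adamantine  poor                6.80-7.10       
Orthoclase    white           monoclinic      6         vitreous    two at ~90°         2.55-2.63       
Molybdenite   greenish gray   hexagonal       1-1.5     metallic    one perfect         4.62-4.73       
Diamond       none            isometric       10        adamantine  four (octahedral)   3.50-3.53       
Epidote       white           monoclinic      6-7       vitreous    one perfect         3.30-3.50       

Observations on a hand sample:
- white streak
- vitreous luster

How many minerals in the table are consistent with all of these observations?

White streak — Anhydrite, Sphene, Serpentine, Dolomite, Sillimanite, Garnet, Barite, Orthoclase, Epidote remain.
Vitreous luster is inconsistent with Sphene, Serpentine.
Remaining candidates: Anhydrite, Barite, Dolomite, Epidote, Garnet, Orthoclase, Sillimanite.
That is 7 minerals.

7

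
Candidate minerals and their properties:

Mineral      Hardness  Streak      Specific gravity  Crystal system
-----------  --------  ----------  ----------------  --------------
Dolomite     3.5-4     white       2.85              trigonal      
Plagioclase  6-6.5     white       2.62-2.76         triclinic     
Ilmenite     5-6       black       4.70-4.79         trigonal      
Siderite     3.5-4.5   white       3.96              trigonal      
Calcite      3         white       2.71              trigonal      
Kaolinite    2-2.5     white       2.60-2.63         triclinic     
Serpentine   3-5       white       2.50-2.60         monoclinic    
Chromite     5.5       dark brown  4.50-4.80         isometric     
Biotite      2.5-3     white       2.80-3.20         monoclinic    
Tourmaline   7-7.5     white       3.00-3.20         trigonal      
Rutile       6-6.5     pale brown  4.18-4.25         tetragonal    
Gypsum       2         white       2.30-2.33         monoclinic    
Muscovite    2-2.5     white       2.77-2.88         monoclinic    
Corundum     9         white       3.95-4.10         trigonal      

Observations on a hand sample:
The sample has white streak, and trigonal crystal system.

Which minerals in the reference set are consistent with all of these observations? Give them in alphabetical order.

Calcite, Corundum, Dolomite, Siderite, Tourmaline

White streak rules out Ilmenite, Chromite, Rutile.
Trigonal crystal system: only Dolomite, Siderite, Calcite, Tourmaline, Corundum remain.
The minerals that satisfy all observations are Calcite, Corundum, Dolomite, Siderite, Tourmaline.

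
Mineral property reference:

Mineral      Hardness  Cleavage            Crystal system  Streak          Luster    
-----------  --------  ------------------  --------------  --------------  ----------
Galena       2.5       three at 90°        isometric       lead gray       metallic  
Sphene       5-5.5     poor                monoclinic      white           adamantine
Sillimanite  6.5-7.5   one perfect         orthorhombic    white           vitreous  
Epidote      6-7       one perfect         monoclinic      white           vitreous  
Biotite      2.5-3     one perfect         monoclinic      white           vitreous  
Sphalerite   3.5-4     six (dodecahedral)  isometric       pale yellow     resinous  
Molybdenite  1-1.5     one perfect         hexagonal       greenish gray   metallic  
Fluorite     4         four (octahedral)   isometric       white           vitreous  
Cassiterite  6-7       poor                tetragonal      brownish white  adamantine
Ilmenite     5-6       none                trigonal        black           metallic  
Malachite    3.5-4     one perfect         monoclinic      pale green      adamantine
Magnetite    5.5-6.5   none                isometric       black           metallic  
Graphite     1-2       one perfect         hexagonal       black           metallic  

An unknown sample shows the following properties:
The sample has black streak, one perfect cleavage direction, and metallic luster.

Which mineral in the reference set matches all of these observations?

Graphite

Black streak — narrows the field to Ilmenite, Magnetite, Graphite.
One perfect cleavage direction — only Graphite remains.
Metallic luster — every remaining candidate is consistent.
The only mineral consistent with every observation is Graphite.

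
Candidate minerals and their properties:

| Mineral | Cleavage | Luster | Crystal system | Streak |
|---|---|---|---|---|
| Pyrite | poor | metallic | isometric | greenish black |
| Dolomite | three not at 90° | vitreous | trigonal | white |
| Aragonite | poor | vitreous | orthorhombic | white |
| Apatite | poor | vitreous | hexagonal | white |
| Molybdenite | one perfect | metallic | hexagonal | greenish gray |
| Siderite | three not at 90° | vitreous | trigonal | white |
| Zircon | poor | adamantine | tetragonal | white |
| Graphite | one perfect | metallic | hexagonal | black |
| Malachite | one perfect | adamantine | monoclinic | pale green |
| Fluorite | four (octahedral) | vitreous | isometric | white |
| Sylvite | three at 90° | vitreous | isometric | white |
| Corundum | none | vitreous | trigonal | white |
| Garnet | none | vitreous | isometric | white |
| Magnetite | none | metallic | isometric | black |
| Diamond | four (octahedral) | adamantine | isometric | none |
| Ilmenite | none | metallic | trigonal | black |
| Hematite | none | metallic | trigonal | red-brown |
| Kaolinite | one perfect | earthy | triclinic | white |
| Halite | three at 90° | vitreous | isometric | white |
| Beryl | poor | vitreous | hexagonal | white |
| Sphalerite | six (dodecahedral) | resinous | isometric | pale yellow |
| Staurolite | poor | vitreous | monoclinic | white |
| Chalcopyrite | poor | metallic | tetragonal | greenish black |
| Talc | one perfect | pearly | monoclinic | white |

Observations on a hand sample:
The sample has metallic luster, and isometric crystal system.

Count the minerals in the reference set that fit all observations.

2

Metallic luster — Pyrite, Molybdenite, Graphite, Magnetite, Ilmenite, Hematite, Chalcopyrite remain.
Isometric crystal system — only Pyrite, Magnetite remain.
Consistent with every observation: Magnetite, Pyrite.
That is 2 minerals.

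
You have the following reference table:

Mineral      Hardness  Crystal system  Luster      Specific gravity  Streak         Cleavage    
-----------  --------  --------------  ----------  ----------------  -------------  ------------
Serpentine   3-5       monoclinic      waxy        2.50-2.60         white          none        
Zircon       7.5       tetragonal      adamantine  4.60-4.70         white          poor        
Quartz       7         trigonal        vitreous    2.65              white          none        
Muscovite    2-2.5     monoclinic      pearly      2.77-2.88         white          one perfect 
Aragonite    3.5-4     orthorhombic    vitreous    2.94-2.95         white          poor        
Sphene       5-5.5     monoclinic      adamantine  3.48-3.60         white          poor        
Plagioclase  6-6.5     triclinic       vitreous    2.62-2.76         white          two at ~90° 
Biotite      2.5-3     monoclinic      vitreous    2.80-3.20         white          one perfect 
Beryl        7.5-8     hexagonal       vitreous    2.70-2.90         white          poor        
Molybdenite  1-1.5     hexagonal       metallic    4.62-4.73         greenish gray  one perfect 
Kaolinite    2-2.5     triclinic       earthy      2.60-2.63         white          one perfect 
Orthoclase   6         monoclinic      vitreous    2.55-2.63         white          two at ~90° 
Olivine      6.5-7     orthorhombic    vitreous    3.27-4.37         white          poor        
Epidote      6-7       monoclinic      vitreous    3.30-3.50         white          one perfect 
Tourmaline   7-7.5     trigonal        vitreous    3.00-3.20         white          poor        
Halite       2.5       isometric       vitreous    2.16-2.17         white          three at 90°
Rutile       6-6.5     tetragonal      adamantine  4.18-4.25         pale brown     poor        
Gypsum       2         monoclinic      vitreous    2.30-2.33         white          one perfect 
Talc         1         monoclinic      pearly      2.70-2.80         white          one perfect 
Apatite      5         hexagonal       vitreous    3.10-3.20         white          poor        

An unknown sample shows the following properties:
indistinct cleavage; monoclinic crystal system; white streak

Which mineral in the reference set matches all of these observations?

Sphene

Indistinct cleavage — only Zircon, Aragonite, Sphene, Beryl, Olivine, Tourmaline, Rutile, Apatite remain.
Monoclinic crystal system — leaves Sphene.
White streak — consistent with all remaining minerals.
Sphene is the sole remaining match.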